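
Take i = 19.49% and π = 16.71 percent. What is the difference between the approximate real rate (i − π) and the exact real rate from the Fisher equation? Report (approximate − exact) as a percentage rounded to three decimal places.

Approximate: r ≈ 19.490% − 16.710% = 2.7800%
Exact: (1 + 0.1949)/(1 + 0.1671) − 1 = 2.3820%
Error = 2.7800% − 2.3820% = 0.3980% → 0.398%.

0.398%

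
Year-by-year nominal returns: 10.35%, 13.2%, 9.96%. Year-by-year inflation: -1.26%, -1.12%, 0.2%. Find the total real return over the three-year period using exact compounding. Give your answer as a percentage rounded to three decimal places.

40.406%

Compound the nominal returns: 1.1035 × 1.1320 × 1.0996 = 1.3735785.
Compound inflation: 0.9874 × 0.9888 × 1.0020 = 0.9782938.
Deflate: 1.3735785 / 0.9782938 = 1.4040552.
Total real return = 1.4040552 − 1 → 40.406%.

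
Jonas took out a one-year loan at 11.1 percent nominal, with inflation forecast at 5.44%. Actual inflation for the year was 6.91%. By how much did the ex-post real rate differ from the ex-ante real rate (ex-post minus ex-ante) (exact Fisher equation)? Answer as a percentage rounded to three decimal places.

Ex-ante: (1 + 0.1110)/(1 + 0.0544) − 1 = 5.3680%
Ex-post: (1 + 0.1110)/(1 + 0.0691) − 1 = 3.9192%
Difference (ex-post − ex-ante) = -1.4488% → -1.449%.

-1.449%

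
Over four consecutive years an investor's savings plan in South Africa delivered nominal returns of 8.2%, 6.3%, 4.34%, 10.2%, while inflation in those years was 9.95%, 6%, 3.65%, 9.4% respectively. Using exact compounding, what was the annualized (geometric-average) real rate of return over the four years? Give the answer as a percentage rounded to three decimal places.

Compound the nominal returns: 1.0820 × 1.0630 × 1.0434 × 1.1020 = 1.32249169.
Compound inflation: 1.0995 × 1.0600 × 1.0365 × 1.0940 = 1.32156256.
Deflate: 1.32249169 / 1.32156256 = 1.00070305.
Annualized real rate = 1.00070305^(1/4) − 1 = 0.0176% → 0.018%.

0.018%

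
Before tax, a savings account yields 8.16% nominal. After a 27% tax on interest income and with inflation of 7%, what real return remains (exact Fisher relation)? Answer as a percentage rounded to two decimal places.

-0.97%

After-tax nominal return = 8.16% × (1 − 0.27) = 5.9568%.
1 + r = 1.059568 / 1.07000 = 0.9902505
After-tax real rate = 0.9902505 − 1 → -0.97%.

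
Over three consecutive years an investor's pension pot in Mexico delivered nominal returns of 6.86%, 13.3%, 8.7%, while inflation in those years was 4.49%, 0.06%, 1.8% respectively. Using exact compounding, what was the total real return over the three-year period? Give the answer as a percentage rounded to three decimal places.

23.649%

Nominal growth factor = 1.0686 × 1.1330 × 1.0870 = 1.316057
Price-level growth factor = 1.0449 × 1.0006 × 1.0180 = 1.064346
Real growth factor = 1.316057 / 1.064346 = 1.236493
Total real return = 1.236493 − 1 → 23.649%.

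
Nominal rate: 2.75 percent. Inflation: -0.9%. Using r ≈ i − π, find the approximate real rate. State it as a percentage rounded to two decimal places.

r ≈ i − π = 2.75% − (-0.9%) = 3.65%.

3.65%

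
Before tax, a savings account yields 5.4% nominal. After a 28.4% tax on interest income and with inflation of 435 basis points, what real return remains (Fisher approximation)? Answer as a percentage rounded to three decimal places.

After-tax nominal return = 5.4% × (1 − 0.284) = 3.8664%.
r ≈ 3.8664% − 4.35% → -0.484%.

-0.484%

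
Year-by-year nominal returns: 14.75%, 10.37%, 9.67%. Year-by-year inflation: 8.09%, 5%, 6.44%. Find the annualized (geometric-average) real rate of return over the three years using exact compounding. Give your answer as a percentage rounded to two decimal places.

Compound the nominal returns: 1.1475 × 1.1037 × 1.0967 = 1.38896589.
Compound inflation: 1.0809 × 1.0500 × 1.0644 = 1.20803546.
Deflate: 1.38896589 / 1.20803546 = 1.14977245.
Annualized real rate = 1.14977245^(1/3) − 1 = 4.7620% → 4.76%.

4.76%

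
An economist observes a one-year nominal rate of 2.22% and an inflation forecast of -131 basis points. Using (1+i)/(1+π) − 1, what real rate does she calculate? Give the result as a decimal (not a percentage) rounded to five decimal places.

1 + r = 1.02220 / 0.98690 = 1.035769
r = 1.035769 − 1 = 3.5769%, i.e. 0.03577.

0.03577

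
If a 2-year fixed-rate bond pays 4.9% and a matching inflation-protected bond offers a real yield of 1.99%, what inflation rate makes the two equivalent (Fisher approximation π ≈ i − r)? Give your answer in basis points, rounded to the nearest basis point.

291 basis points

π ≈ i − r = 4.9% − 1.99% → 291 basis points.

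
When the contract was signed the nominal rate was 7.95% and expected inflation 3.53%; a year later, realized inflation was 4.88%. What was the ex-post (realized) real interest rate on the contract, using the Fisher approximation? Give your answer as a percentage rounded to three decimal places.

3.070%

Ex-post: 7.95% − 4.88% = 3.070%
So the realized real rate is 3.070%.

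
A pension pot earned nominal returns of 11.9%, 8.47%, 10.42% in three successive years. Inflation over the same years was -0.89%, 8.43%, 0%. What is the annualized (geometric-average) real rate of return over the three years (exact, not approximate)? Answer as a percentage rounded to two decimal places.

7.64%

Nominal growth factor = 1.1190 × 1.0847 × 1.1042 = 1.34025510
Price-level growth factor = 0.9911 × 1.0843 × 1.0000 = 1.07464973
Real growth factor = 1.34025510 / 1.07464973 = 1.24715530
Annualized real rate = 1.24715530^(1/3) − 1 = 7.6400% → 7.64%.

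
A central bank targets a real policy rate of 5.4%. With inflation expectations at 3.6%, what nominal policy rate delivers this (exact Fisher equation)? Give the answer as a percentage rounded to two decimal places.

9.19%

(1 + i) = (1 + r)(1 + π) = 1.05400 × 1.03600 = 1.091944
i = 1.091944 − 1, so the required nominal rate is 9.19%.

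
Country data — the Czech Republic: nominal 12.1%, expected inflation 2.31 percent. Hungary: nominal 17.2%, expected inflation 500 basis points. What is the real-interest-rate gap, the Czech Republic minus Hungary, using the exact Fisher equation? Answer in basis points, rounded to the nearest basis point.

-205 basis points

The Czech Republic: (1 + 0.1210)/(1 + 0.0231) − 1 = 9.5690%
Hungary: (1 + 0.1720)/(1 + 0.0500) − 1 = 11.6190%
Differential = 9.5690% − 11.6190% = -2.0501% → -205 basis points.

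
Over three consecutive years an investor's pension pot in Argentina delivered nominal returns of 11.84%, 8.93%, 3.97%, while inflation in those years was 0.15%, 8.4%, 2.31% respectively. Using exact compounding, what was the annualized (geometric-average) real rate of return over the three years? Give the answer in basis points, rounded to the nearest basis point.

Nominal growth factor = 1.1184 × 1.0893 × 1.0397 = 1.26663856
Price-level growth factor = 1.0015 × 1.0840 × 1.0231 = 1.11070396
Real growth factor = 1.26663856 / 1.11070396 = 1.14039259
Annualized real rate = 1.14039259^(1/3) − 1 = 4.4764% → 448 basis points.

448 basis points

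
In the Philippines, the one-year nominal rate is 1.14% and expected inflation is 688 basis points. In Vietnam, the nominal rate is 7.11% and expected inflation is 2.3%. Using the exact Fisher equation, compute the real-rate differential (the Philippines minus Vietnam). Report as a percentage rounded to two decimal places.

The Philippines: (1 + 0.0114)/(1 + 0.0688) − 1 = -5.3705%
Vietnam: (1 + 0.0711)/(1 + 0.0230) − 1 = 4.7019%
Differential = -5.3705% − 4.7019% = -10.0724% → -10.07%.

-10.07%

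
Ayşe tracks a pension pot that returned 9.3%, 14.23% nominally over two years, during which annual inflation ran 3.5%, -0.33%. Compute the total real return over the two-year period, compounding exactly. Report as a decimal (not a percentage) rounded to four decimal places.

0.2103

Nominal growth factor = 1.0930 × 1.1423 = 1.248534
Price-level growth factor = 1.0350 × 0.9967 = 1.031585
Real growth factor = 1.248534 / 1.031585 = 1.210307
Total real return = 1.210307 − 1 → 0.2103.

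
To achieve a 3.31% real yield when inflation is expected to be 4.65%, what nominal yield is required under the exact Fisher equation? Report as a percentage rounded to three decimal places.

(1 + i) = (1 + r)(1 + π) = 1.03310 × 1.04650 = 1.08113915
i = 1.08113915 − 1, so the required nominal rate is 8.114%.

8.114%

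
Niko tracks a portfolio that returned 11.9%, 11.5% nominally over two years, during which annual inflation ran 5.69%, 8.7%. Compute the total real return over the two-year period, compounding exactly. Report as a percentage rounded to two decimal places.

Compound the nominal returns: 1.1190 × 1.1150 = 1.247685.
Compound inflation: 1.0569 × 1.0870 = 1.148850.
Deflate: 1.247685 / 1.148850 = 1.086029.
Total real return = 1.086029 − 1 → 8.60%.

8.60%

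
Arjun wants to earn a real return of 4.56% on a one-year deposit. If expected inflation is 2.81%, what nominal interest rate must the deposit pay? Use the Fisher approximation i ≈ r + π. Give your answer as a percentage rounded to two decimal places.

7.37%

i ≈ r + π = 4.56% + 2.81% = 7.37%.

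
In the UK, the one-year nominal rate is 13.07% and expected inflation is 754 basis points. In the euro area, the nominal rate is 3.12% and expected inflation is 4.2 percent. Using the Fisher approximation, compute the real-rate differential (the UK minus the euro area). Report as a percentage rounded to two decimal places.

6.61%

The UK: 13.07% − 7.54% = 5.530%
The euro area: 3.12% − 4.2% = -1.080%
Differential = 6.610% → 6.61%.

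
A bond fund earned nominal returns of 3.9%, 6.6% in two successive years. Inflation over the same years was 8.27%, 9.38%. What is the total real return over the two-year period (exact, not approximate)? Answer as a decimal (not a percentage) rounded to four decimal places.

Nominal growth factor = 1.0390 × 1.0660 = 1.107574
Price-level growth factor = 1.0827 × 1.0938 = 1.184257
Real growth factor = 1.107574 / 1.184257 = 0.935248
Total real return = 0.935248 − 1 → -0.0648.

-0.0648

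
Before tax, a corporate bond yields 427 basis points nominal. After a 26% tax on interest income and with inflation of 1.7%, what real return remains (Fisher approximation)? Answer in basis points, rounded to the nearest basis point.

146 basis points

After-tax nominal return = 4.27% × (1 − 0.26) = 3.1598%.
r ≈ 3.1598% − 1.7% → 146 basis points.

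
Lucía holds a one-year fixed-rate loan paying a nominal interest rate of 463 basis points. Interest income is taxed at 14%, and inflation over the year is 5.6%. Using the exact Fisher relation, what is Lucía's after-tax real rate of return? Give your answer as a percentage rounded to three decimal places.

After-tax nominal return = 4.63% × (1 − 0.14) = 3.9818%.
1 + r = 1.039818 / 1.05600 = 0.984676
After-tax real rate = 0.984676 − 1 → -1.532%.

-1.532%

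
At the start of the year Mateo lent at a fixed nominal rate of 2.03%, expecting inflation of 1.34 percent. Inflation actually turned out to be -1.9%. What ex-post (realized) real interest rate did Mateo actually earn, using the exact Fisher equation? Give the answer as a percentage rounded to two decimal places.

Ex-post: (1 + 0.0203)/(1 − 0.0190) − 1 = 4.0061%
So the realized real rate is 4.01%.

4.01%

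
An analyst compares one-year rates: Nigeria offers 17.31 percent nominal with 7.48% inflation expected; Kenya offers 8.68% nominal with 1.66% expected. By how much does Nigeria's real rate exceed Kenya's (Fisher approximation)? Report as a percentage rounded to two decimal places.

Nigeria: 17.31% − 7.48% = 9.830%
Kenya: 8.68% − 1.66% = 7.020%
Differential = 2.810% → 2.81%.

2.81%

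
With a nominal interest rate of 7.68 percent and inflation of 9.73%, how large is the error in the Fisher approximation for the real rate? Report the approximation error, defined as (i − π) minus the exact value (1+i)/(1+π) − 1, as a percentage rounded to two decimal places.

Approximate: r ≈ 7.680% − 9.730% = -2.0500%
Exact: (1 + 0.0768)/(1 + 0.0973) − 1 = -1.8682%
Error = -2.0500% − (-1.8682%) = -0.1818% → -0.18%.

-0.18%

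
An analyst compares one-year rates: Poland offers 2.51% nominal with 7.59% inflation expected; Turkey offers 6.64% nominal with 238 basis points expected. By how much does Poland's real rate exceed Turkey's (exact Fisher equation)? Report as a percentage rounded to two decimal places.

-8.88%

Poland: (1 + 0.0251)/(1 + 0.0759) − 1 = -4.7216%
Turkey: (1 + 0.0664)/(1 + 0.0238) − 1 = 4.1610%
Differential = -4.7216% − 4.1610% = -8.8826% → -8.88%.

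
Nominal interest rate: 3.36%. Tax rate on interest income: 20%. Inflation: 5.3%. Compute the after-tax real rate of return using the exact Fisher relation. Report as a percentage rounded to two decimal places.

-2.48%

After-tax nominal return = 3.36% × (1 − 0.2) = 2.6880%.
1 + r = 1.02688 / 1.05300 = 0.975195
After-tax real rate = 0.975195 − 1 → -2.48%.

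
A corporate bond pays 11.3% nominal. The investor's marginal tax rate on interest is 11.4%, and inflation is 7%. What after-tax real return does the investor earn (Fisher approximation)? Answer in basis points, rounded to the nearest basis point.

After-tax nominal return = 11.3% × (1 − 0.114) = 10.0118%.
r ≈ 10.0118% − 7% → 301 basis points.

301 basis points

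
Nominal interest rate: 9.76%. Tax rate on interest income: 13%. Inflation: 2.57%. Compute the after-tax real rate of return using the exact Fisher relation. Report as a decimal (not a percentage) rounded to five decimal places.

0.05773

After-tax nominal return = 9.76% × (1 − 0.13) = 8.4912%.
1 + r = 1.084912 / 1.02570 = 1.057728
After-tax real rate = 1.057728 − 1 → 0.05773.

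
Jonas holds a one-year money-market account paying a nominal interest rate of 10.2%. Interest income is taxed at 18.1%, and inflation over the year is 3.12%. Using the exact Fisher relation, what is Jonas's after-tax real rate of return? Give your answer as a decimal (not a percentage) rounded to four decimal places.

After-tax nominal return = 10.2% × (1 − 0.181) = 8.3538%.
1 + r = 1.083538 / 1.03120 = 1.050754
After-tax real rate = 1.050754 − 1 → 0.0508.

0.0508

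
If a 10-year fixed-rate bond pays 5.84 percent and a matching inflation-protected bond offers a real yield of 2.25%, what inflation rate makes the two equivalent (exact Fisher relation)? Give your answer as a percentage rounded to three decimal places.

3.511%

(1 + π) = (1 + i)/(1 + r) = 1.05840 / 1.02250 = 1.035110
Break-even inflation = 1.035110 − 1 → 3.511%.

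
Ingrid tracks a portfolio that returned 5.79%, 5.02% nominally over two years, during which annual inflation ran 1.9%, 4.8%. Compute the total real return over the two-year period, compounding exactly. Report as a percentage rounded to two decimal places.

4.04%

Nominal growth factor = 1.0579 × 1.0502 = 1.111007
Price-level growth factor = 1.0190 × 1.0480 = 1.067912
Real growth factor = 1.111007 / 1.067912 = 1.040354
Total real return = 1.040354 − 1 → 4.04%.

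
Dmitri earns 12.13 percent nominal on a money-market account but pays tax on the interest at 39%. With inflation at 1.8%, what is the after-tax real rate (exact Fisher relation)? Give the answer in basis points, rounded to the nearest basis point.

550 basis points

After-tax nominal return = 12.13% × (1 − 0.39) = 7.3993%.
1 + r = 1.073993 / 1.01800 = 1.055003
After-tax real rate = 1.055003 − 1 → 550 basis points.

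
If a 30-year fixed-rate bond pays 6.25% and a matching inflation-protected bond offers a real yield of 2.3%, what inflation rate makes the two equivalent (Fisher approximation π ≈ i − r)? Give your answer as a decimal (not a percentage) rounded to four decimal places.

0.0395

π ≈ i − r = 6.25% − 2.3% → 0.0395.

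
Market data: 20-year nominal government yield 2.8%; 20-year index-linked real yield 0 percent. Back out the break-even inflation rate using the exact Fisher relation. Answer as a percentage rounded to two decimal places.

2.80%

(1 + π) = (1 + i)/(1 + r) = 1.02800 / 1.00000 = 1.028000
Break-even inflation = 1.028000 − 1 → 2.80%.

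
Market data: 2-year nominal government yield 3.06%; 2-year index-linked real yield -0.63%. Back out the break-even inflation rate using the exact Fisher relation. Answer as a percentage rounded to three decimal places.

3.713%

(1 + π) = (1 + i)/(1 + r) = 1.03060 / 0.99370 = 1.037134
Break-even inflation = 1.037134 − 1 → 3.713%.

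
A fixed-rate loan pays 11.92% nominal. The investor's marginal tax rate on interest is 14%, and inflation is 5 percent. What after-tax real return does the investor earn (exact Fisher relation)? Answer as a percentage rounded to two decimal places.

After-tax nominal return = 11.92% × (1 − 0.14) = 10.2512%.
1 + r = 1.102512 / 1.05000 = 1.050011
After-tax real rate = 1.050011 − 1 → 5.00%.

5.00%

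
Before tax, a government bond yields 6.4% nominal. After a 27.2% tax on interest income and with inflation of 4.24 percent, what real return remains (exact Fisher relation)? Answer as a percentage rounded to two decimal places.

After-tax nominal return = 6.4% × (1 − 0.272) = 4.6592%.
1 + r = 1.046592 / 1.04240 = 1.004021
After-tax real rate = 1.004021 − 1 → 0.40%.

0.40%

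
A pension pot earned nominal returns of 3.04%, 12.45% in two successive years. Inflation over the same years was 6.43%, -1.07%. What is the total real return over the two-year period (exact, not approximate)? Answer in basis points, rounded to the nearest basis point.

1005 basis points

Compound the nominal returns: 1.0304 × 1.1245 = 1.158685.
Compound inflation: 1.0643 × 0.9893 = 1.052912.
Deflate: 1.158685 / 1.052912 = 1.100457.
Total real return = 1.100457 − 1 → 1005 basis points.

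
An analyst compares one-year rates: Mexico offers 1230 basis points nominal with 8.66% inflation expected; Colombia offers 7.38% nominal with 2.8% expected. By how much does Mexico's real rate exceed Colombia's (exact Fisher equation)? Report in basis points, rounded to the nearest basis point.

-111 basis points

Mexico: (1 + 0.1230)/(1 + 0.0866) − 1 = 3.3499%
Colombia: (1 + 0.0738)/(1 + 0.0280) − 1 = 4.4553%
Differential = 3.3499% − 4.4553% = -1.1054% → -111 basis points.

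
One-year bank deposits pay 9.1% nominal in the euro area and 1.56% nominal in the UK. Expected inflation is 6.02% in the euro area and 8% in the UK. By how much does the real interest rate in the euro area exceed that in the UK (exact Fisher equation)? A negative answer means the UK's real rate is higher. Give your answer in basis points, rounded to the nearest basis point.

887 basis points

The euro area: (1 + 0.0910)/(1 + 0.0602) − 1 = 2.9051%
The UK: (1 + 0.0156)/(1 + 0.0800) − 1 = -5.9630%
Differential = 2.9051% − (-5.9630%) = 8.8681% → 887 basis points.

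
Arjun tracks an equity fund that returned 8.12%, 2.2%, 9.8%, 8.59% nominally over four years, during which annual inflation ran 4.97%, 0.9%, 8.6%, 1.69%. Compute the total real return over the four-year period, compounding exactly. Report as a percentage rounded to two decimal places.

12.64%

Nominal growth factor = 1.0812 × 1.0220 × 1.0980 × 1.0859 = 1.317495
Price-level growth factor = 1.0497 × 1.0090 × 1.0860 × 1.0169 = 1.169673
Real growth factor = 1.317495 / 1.169673 = 1.126379
Total real return = 1.126379 − 1 → 12.64%.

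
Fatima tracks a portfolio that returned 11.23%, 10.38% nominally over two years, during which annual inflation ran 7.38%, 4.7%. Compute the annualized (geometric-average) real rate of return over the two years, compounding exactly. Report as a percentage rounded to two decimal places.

Nominal growth factor = 1.1123 × 1.1038 = 1.22775674
Price-level growth factor = 1.0738 × 1.0470 = 1.12426860
Real growth factor = 1.22775674 / 1.12426860 = 1.09204930
Annualized real rate = 1.09204930^(1/2) − 1 = 4.5012% → 4.50%.

4.50%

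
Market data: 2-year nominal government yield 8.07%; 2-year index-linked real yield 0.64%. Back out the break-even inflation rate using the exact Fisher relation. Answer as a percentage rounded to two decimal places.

(1 + π) = (1 + i)/(1 + r) = 1.08070 / 1.00640 = 1.073828
Break-even inflation = 1.073828 − 1 → 7.38%.

7.38%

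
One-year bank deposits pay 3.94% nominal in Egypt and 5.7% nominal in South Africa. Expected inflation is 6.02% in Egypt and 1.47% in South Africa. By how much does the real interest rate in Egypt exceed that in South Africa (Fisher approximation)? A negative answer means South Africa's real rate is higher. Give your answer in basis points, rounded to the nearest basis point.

-631 basis points

Egypt: 3.94% − 6.02% = -2.080%
South Africa: 5.7% − 1.47% = 4.230%
Differential = -6.310% → -631 basis points.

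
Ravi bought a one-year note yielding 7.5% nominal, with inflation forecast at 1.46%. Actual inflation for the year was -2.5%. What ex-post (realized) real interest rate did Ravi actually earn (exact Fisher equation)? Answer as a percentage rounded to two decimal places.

Ex-post: (1 + 0.0750)/(1 − 0.0250) − 1 = 10.2564%
So the realized real rate is 10.26%.

10.26%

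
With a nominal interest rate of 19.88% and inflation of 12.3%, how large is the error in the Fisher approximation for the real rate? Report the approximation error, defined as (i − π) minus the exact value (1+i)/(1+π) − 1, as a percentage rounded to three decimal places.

0.830%

Approximate: r ≈ 19.880% − 12.300% = 7.5800%
Exact: (1 + 0.1988)/(1 + 0.1230) − 1 = 6.7498%
Error = 7.5800% − 6.7498% = 0.8302% → 0.830%.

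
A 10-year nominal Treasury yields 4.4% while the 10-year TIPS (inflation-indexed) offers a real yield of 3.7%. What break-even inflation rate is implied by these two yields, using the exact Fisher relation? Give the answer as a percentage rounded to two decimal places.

(1 + π) = (1 + i)/(1 + r) = 1.04400 / 1.03700 = 1.0067502
Break-even inflation = 1.0067502 − 1 → 0.68%.

0.68%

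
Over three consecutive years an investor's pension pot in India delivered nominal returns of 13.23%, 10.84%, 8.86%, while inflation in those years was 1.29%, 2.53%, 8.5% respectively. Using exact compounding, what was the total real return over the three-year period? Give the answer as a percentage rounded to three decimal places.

Nominal growth factor = 1.1323 × 1.1084 × 1.0886 = 1.366238
Price-level growth factor = 1.0129 × 1.0253 × 1.0850 = 1.126801
Real growth factor = 1.366238 / 1.126801 = 1.212493
Total real return = 1.212493 − 1 → 21.249%.

21.249%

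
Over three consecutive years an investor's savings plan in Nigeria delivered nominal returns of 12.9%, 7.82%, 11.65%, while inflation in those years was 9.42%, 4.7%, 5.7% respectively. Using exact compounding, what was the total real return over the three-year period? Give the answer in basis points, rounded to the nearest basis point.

Nominal growth factor = 1.1290 × 1.0782 × 1.1165 = 1.359102
Price-level growth factor = 1.0942 × 1.0470 × 1.0570 = 1.210928
Real growth factor = 1.359102 / 1.210928 = 1.122364
Total real return = 1.122364 − 1 → 1224 basis points.

1224 basis points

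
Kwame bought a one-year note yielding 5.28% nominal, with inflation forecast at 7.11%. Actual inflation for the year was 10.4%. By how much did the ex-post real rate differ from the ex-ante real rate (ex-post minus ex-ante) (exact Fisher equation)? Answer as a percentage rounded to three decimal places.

-2.929%

Ex-ante: (1 + 0.0528)/(1 + 0.0711) − 1 = -1.7085%
Ex-post: (1 + 0.0528)/(1 + 0.1040) − 1 = -4.6377%
Difference (ex-post − ex-ante) = -2.9292% → -2.929%.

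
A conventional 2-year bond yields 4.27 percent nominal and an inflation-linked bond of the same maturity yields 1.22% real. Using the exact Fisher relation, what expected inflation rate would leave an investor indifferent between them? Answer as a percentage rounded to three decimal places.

3.013%

(1 + π) = (1 + i)/(1 + r) = 1.04270 / 1.01220 = 1.030132
Break-even inflation = 1.030132 − 1 → 3.013%.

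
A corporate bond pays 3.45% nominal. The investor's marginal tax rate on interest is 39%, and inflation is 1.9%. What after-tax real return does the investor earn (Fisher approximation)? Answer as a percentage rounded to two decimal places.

After-tax nominal return = 3.45% × (1 − 0.39) = 2.1045%.
r ≈ 2.1045% − 1.9% → 0.20%.

0.20%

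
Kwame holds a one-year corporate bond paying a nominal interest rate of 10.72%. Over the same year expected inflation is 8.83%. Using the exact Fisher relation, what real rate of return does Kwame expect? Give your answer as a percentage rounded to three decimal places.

1.737%

By the Fisher relation, 1 + r = (1 + i)/(1 + π).
1 + r = 1.10720 / 1.08830 = 1.017367
r = 1.017367 − 1 = 1.7367%, i.e. 1.737%.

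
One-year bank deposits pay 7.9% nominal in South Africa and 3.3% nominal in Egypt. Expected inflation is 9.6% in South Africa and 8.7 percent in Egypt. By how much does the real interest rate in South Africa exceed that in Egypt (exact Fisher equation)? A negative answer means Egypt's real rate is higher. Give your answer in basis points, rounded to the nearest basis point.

South Africa: (1 + 0.0790)/(1 + 0.0960) − 1 = -1.5511%
Egypt: (1 + 0.0330)/(1 + 0.0870) − 1 = -4.9678%
Differential = -1.5511% − (-4.9678%) = 3.4167% → 342 basis points.

342 basis points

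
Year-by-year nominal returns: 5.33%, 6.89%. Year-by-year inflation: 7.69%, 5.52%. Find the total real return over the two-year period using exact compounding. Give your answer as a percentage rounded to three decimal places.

-0.922%

Compound the nominal returns: 1.0533 × 1.0689 = 1.125872.
Compound inflation: 1.0769 × 1.0552 = 1.136345.
Deflate: 1.125872 / 1.136345 = 0.990784.
Total real return = 0.990784 − 1 → -0.922%.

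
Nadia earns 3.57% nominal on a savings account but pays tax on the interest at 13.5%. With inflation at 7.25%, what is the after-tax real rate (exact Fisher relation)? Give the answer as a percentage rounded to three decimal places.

-3.881%

After-tax nominal return = 3.57% × (1 − 0.135) = 3.08805%.
1 + r = 1.0308805 / 1.07250 = 0.961194
After-tax real rate = 0.961194 − 1 → -3.881%.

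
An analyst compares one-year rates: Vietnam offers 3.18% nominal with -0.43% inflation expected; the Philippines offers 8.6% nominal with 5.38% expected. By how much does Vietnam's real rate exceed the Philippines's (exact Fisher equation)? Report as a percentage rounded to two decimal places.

Vietnam: (1 + 0.0318)/(1 − 0.0043) − 1 = 3.6256%
The Philippines: (1 + 0.0860)/(1 + 0.0538) − 1 = 3.0556%
Differential = 3.6256% − 3.0556% = 0.5700% → 0.57%.

0.57%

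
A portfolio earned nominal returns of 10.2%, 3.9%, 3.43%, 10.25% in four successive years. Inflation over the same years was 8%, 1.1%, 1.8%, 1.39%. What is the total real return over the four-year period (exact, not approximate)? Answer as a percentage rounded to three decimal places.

15.852%

Compound the nominal returns: 1.1020 × 1.0390 × 1.0343 × 1.1025 = 1.305636.
Compound inflation: 1.0800 × 1.0110 × 1.0180 × 1.0139 = 1.126984.
Deflate: 1.305636 / 1.126984 = 1.158522.
Total real return = 1.158522 − 1 → 15.852%.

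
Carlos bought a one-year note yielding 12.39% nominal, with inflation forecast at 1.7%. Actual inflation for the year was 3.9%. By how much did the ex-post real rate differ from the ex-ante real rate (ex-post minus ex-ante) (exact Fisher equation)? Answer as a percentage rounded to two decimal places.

-2.34%

Ex-ante: (1 + 0.1239)/(1 + 0.0170) − 1 = 10.5113%
Ex-post: (1 + 0.1239)/(1 + 0.0390) − 1 = 8.1713%
Difference (ex-post − ex-ante) = -2.3400% → -2.34%.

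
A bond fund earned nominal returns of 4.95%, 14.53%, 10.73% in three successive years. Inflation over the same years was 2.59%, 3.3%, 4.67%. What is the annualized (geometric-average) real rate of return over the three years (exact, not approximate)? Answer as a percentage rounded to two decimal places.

Compound the nominal returns: 1.0495 × 1.1453 × 1.1073 = 1.33096613.
Compound inflation: 1.0259 × 1.0330 × 1.0467 = 1.10924524.
Deflate: 1.33096613 / 1.10924524 = 1.19988446.
Annualized real rate = 1.19988446^(1/3) − 1 = 6.2624% → 6.26%.

6.26%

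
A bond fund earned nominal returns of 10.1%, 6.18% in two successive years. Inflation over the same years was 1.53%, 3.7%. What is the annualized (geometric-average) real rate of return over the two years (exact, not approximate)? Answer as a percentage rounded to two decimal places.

Nominal growth factor = 1.1010 × 1.0618 = 1.16904180
Price-level growth factor = 1.0153 × 1.0370 = 1.05286610
Real growth factor = 1.16904180 / 1.05286610 = 1.11034233
Annualized real rate = 1.11034233^(1/2) − 1 = 5.3728% → 5.37%.

5.37%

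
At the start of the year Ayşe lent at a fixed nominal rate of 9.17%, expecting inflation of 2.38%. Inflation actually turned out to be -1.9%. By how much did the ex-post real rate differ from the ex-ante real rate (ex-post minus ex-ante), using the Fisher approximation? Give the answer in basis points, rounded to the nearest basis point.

Ex-ante: 9.17% − 2.38% = 6.790%
Ex-post: 9.17% − (-1.9%) = 11.070%
Difference (ex-post − ex-ante) = 4.2800% → 428 basis points.

428 basis points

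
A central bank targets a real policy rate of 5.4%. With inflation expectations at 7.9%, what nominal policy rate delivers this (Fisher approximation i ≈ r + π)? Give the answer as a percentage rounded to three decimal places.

13.300%

i ≈ r + π = 5.4% + 7.9% = 13.300%.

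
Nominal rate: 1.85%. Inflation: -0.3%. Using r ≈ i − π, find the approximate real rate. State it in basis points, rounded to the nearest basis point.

r ≈ i − π = 1.85% − (-0.3%) = 215 basis points.

215 basis points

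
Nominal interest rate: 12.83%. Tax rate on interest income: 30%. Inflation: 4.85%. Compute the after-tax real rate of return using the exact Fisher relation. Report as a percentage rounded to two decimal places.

After-tax nominal return = 12.83% × (1 − 0.3) = 8.9810%.
1 + r = 1.08981 / 1.04850 = 1.039399
After-tax real rate = 1.039399 − 1 → 3.94%.

3.94%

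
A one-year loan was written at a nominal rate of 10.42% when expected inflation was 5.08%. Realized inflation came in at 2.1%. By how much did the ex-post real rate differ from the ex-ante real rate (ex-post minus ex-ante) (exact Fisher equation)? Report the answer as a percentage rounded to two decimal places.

3.07%

Ex-ante: (1 + 0.1042)/(1 + 0.0508) − 1 = 5.0818%
Ex-post: (1 + 0.1042)/(1 + 0.0210) − 1 = 8.1489%
Difference (ex-post − ex-ante) = 3.0670% → 3.07%.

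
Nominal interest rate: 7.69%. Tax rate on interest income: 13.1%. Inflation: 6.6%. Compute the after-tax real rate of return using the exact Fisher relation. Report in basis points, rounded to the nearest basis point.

8 basis points

After-tax nominal return = 7.69% × (1 − 0.131) = 6.68261%.
1 + r = 1.0668261 / 1.06600 = 1.000775
After-tax real rate = 1.000775 − 1 → 8 basis points.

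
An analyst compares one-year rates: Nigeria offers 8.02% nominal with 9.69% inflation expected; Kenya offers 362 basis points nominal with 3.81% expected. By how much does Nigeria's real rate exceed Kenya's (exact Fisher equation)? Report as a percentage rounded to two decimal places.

Nigeria: (1 + 0.0802)/(1 + 0.0969) − 1 = -1.5225%
Kenya: (1 + 0.0362)/(1 + 0.0381) − 1 = -0.1830%
Differential = -1.5225% − (-0.1830%) = -1.3394% → -1.34%.

-1.34%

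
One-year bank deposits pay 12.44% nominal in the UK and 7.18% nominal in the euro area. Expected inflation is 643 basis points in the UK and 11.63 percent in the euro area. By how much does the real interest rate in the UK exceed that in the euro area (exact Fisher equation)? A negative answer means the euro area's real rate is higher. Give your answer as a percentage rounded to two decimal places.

9.63%

The UK: (1 + 0.1244)/(1 + 0.0643) − 1 = 5.6469%
The euro area: (1 + 0.0718)/(1 + 0.1163) − 1 = -3.9864%
Differential = 5.6469% − (-3.9864%) = 9.6333% → 9.63%.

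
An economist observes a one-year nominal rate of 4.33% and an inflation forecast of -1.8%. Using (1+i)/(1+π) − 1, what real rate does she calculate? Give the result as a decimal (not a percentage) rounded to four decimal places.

By the Fisher relation, 1 + r = (1 + i)/(1 + π).
1 + r = 1.04330 / 0.98200 = 1.062424
r = 1.062424 − 1 = 6.2424%, i.e. 0.0624.

0.0624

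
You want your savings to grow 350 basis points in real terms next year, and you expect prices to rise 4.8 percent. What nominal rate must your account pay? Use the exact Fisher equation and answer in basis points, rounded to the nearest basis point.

847 basis points

(1 + i) = (1 + r)(1 + π) = 1.03500 × 1.04800 = 1.08468
i = 1.08468 − 1, so the required nominal rate is 847 basis points.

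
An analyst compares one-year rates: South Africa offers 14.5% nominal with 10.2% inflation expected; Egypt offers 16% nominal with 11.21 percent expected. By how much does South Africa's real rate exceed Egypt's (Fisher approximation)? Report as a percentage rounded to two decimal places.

South Africa: 14.5% − 10.2% = 4.300%
Egypt: 16% − 11.21% = 4.790%
Differential = -0.490% → -0.49%.

-0.49%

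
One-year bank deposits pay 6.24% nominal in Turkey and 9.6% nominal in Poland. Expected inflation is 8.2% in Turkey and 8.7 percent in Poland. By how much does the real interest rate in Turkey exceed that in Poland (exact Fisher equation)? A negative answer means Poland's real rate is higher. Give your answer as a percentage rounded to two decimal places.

-2.64%

Turkey: (1 + 0.0624)/(1 + 0.0820) − 1 = -1.8115%
Poland: (1 + 0.0960)/(1 + 0.0870) − 1 = 0.8280%
Differential = -1.8115% − 0.8280% = -2.6394% → -2.64%.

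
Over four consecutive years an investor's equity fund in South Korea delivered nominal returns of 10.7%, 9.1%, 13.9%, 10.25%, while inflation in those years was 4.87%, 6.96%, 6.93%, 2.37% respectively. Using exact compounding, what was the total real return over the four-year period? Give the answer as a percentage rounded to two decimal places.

Nominal growth factor = 1.1070 × 1.0910 × 1.1390 × 1.1025 = 1.516613
Price-level growth factor = 1.0487 × 1.0696 × 1.0693 × 1.0237 = 1.227849
Real growth factor = 1.516613 / 1.227849 = 1.235179
Total real return = 1.235179 − 1 → 23.52%.

23.52%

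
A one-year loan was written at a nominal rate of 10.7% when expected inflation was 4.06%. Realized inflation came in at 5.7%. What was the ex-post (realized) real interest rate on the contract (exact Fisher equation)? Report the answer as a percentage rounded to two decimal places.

Ex-post: (1 + 0.1070)/(1 + 0.0570) − 1 = 4.7304%
So the realized real rate is 4.73%.

4.73%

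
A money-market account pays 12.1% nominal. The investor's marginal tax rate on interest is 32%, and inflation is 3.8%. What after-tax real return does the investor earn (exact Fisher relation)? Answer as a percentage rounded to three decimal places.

4.266%

After-tax nominal return = 12.1% × (1 − 0.32) = 8.2280%.
1 + r = 1.08228 / 1.03800 = 1.042659
After-tax real rate = 1.042659 − 1 → 4.266%.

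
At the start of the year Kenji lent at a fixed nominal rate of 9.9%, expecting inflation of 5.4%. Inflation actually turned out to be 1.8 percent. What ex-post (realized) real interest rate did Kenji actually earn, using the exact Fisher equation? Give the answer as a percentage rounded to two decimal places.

7.96%

Ex-post: (1 + 0.0990)/(1 + 0.0180) − 1 = 7.9568%
So the realized real rate is 7.96%.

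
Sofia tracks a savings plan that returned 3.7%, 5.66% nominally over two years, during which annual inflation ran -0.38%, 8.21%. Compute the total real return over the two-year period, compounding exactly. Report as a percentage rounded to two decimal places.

1.64%

Nominal growth factor = 1.0370 × 1.0566 = 1.095694
Price-level growth factor = 0.9962 × 1.0821 = 1.077988
Real growth factor = 1.095694 / 1.077988 = 1.016425
Total real return = 1.016425 − 1 → 1.64%.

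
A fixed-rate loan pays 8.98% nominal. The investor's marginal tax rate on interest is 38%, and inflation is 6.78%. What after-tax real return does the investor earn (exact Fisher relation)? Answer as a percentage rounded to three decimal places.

-1.135%

After-tax nominal return = 8.98% × (1 − 0.38) = 5.5676%.
1 + r = 1.055676 / 1.06780 = 0.988646
After-tax real rate = 0.988646 − 1 → -1.135%.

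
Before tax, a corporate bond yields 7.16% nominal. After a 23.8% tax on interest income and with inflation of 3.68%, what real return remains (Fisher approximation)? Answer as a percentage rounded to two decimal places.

1.78%

After-tax nominal return = 7.16% × (1 − 0.238) = 5.45592%.
r ≈ 5.45592% − 3.68% → 1.78%.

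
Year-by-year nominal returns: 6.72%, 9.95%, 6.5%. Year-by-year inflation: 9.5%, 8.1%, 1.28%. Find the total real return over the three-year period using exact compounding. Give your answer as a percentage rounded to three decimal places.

4.238%

Nominal growth factor = 1.0672 × 1.0995 × 1.0650 = 1.249657
Price-level growth factor = 1.0950 × 1.0810 × 1.0128 = 1.198846
Real growth factor = 1.249657 / 1.198846 = 1.042383
Total real return = 1.042383 − 1 → 4.238%.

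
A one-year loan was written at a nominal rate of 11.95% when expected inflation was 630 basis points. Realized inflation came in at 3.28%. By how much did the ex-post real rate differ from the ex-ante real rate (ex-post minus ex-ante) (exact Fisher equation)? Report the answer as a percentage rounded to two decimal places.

Ex-ante: (1 + 0.1195)/(1 + 0.0630) − 1 = 5.3151%
Ex-post: (1 + 0.1195)/(1 + 0.0328) − 1 = 8.3947%
Difference (ex-post − ex-ante) = 3.0795% → 3.08%.

3.08%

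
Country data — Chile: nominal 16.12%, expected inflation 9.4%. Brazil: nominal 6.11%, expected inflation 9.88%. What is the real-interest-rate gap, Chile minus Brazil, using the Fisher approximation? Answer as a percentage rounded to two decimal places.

10.49%

Chile: 16.12% − 9.4% = 6.720%
Brazil: 6.11% − 9.88% = -3.770%
Differential = 10.490% → 10.49%.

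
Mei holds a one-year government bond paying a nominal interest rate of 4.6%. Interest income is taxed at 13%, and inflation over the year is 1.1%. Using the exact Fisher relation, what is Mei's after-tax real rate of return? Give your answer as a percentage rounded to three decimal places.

2.870%

After-tax nominal return = 4.6% × (1 − 0.13) = 4.0020%.
1 + r = 1.04002 / 1.01100 = 1.028704
After-tax real rate = 1.028704 − 1 → 2.870%.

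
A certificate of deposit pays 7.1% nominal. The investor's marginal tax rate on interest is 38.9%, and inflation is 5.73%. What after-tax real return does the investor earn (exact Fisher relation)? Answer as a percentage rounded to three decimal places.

-1.316%

After-tax nominal return = 7.1% × (1 − 0.389) = 4.3381%.
1 + r = 1.043381 / 1.05730 = 0.9868353
After-tax real rate = 0.9868353 − 1 → -1.316%.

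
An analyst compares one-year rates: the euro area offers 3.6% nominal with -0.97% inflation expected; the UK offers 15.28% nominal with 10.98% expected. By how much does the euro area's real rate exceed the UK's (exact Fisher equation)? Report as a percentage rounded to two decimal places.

The euro area: (1 + 0.0360)/(1 − 0.0097) − 1 = 4.6148%
The UK: (1 + 0.1528)/(1 + 0.1098) − 1 = 3.8746%
Differential = 4.6148% − 3.8746% = 0.7402% → 0.74%.

0.74%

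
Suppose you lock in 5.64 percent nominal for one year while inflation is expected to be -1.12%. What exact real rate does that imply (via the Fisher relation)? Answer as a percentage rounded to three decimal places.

6.837%

By the Fisher relation, 1 + r = (1 + i)/(1 + π).
1 + r = 1.05640 / 0.98880 = 1.068366
r = 1.068366 − 1 = 6.8366%, i.e. 6.837%.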